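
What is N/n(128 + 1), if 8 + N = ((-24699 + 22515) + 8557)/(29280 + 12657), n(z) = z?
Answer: -329123/5409873 ≈ -0.060837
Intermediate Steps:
N = -329123/41937 (N = -8 + ((-24699 + 22515) + 8557)/(29280 + 12657) = -8 + (-2184 + 8557)/41937 = -8 + 6373*(1/41937) = -8 + 6373/41937 = -329123/41937 ≈ -7.8480)
N/n(128 + 1) = -329123/(41937*(128 + 1)) = -329123/41937/129 = -329123/41937*1/129 = -329123/5409873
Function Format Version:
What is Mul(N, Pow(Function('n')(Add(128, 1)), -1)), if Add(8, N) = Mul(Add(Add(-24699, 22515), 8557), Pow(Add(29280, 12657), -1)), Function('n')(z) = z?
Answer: Rational(-329123, 5409873) ≈ -0.060837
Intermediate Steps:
N = Rational(-329123, 41937) (N = Add(-8, Mul(Add(Add(-24699, 22515), 8557), Pow(Add(29280, 12657), -1))) = Add(-8, Mul(Add(-2184, 8557), Pow(41937, -1))) = Add(-8, Mul(6373, Rational(1, 41937))) = Add(-8, Rational(6373, 41937)) = Rational(-329123, 41937) ≈ -7.8480)
Mul(N, Pow(Function('n')(Add(128, 1)), -1)) = Mul(Rational(-329123, 41937), Pow(Add(128, 1), -1)) = Mul(Rational(-329123, 41937), Pow(129, -1)) = Mul(Rational(-329123, 41937), Rational(1, 129)) = Rational(-329123, 5409873)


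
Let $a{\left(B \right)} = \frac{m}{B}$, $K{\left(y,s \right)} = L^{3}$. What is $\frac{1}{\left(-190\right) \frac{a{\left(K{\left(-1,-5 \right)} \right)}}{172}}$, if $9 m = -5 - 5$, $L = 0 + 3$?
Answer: $\frac{10449}{475} \approx 21.998$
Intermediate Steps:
$L = 3$
$m = - \frac{10}{9}$ ($m = \frac{-5 - 5}{9} = \frac{1}{9} \left(-10\right) = - \frac{10}{9} \approx -1.1111$)
$K{\left(y,s \right)} = 27$ ($K{\left(y,s \right)} = 3^{3} = 27$)
$a{\left(B \right)} = - \frac{10}{9 B}$
$\frac{1}{\left(-190\right) \frac{a{\left(K{\left(-1,-5 \right)} \right)}}{172}} = \frac{1}{\left(-190\right) \frac{\left(- \frac{10}{9}\right) \frac{1}{27}}{172}} = - \frac{1}{190 \left(- \frac{10}{9}\right) \frac{1}{27} \cdot \frac{1}{172}} = - \frac{1}{190 \left(\left(- \frac{10}{243}\right) \frac{1}{172}\right)} = - \frac{1}{190 \left(- \frac{5}{20898}\right)} = \left(- \frac{1}{190}\right) \left(- \frac{20898}{5}\right) = \frac{10449}{475}$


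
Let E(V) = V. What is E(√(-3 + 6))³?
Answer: 3*√3 ≈ 5.1962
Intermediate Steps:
E(√(-3 + 6))³ = (√(-3 + 6))³ = (√3)³ = 3*√3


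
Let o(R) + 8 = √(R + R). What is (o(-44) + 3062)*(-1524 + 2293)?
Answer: 2348526 + 1538*I*√22 ≈ 2.3485e+6 + 7213.9*I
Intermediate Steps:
o(R) = -8 + √2*√R (o(R) = -8 + √(R + R) = -8 + √(2*R) = -8 + √2*√R)
(o(-44) + 3062)*(-1524 + 2293) = ((-8 + √2*√(-44)) + 3062)*(-1524 + 2293) = ((-8 + √2*(2*I*√11)) + 3062)*769 = ((-8 + 2*I*√22) + 3062)*769 = (3054 + 2*I*√22)*769 = 2348526 + 1538*I*√22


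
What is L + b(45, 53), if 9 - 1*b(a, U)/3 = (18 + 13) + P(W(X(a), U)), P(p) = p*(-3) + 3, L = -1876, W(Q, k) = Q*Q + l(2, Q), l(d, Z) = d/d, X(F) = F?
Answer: 16283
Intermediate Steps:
l(d, Z) = 1
W(Q, k) = 1 + Q² (W(Q, k) = Q*Q + 1 = Q² + 1 = 1 + Q²)
P(p) = 3 - 3*p (P(p) = -3*p + 3 = 3 - 3*p)
b(a, U) = -66 + 9*a² (b(a, U) = 27 - 3*((18 + 13) + (3 - 3*(1 + a²))) = 27 - 3*(31 + (3 + (-3 - 3*a²))) = 27 - 3*(31 - 3*a²) = 27 + (-93 + 9*a²) = -66 + 9*a²)
L + b(45, 53) = -1876 + (-66 + 9*45²) = -1876 + (-66 + 9*2025) = -1876 + (-66 + 18225) = -1876 + 18159 = 16283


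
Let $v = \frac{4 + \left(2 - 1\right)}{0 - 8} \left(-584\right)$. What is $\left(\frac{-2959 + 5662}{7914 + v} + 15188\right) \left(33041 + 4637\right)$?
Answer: $\frac{278693427770}{487} \approx 5.7227 \cdot 10^{8}$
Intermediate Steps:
$v = 365$ ($v = \frac{4 + \left(2 - 1\right)}{-8} \left(-584\right) = \left(4 + 1\right) \left(- \frac{1}{8}\right) \left(-584\right) = 5 \left(- \frac{1}{8}\right) \left(-584\right) = \left(- \frac{5}{8}\right) \left(-584\right) = 365$)
$\left(\frac{-2959 + 5662}{7914 + v} + 15188\right) \left(33041 + 4637\right) = \left(\frac{-2959 + 5662}{7914 + 365} + 15188\right) \left(33041 + 4637\right) = \left(\frac{2703}{8279} + 15188\right) 37678 = \left(2703 \cdot \frac{1}{8279} + 15188\right) 37678 = \left(\frac{159}{487} + 15188\right) 37678 = \frac{7396715}{487} \cdot 37678 = \frac{278693427770}{487}$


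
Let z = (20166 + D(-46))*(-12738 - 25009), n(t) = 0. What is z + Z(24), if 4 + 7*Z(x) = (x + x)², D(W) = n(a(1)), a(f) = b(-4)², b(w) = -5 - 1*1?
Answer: -5328439714/7 ≈ -7.6121e+8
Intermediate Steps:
b(w) = -6 (b(w) = -5 - 1 = -6)
a(f) = 36 (a(f) = (-6)² = 36)
D(W) = 0
Z(x) = -4/7 + 4*x²/7 (Z(x) = -4/7 + (x + x)²/7 = -4/7 + (2*x)²/7 = -4/7 + (4*x²)/7 = -4/7 + 4*x²/7)
z = -761206002 (z = (20166 + 0)*(-12738 - 25009) = 20166*(-37747) = -761206002)
z + Z(24) = -761206002 + (-4/7 + (4/7)*24²) = -761206002 + (-4/7 + (4/7)*576) = -761206002 + (-4/7 + 2304/7) = -761206002 + 2300/7 = -5328439714/7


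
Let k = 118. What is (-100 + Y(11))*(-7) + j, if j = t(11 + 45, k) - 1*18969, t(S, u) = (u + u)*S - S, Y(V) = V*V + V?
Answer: -6033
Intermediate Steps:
Y(V) = V + V**2 (Y(V) = V**2 + V = V + V**2)
t(S, u) = -S + 2*S*u (t(S, u) = (2*u)*S - S = 2*S*u - S = -S + 2*S*u)
j = -5809 (j = (11 + 45)*(-1 + 2*118) - 1*18969 = 56*(-1 + 236) - 18969 = 56*235 - 18969 = 13160 - 18969 = -5809)
(-100 + Y(11))*(-7) + j = (-100 + 11*(1 + 11))*(-7) - 5809 = (-100 + 11*12)*(-7) - 5809 = (-100 + 132)*(-7) - 5809 = 32*(-7) - 5809 = -224 - 5809 = -6033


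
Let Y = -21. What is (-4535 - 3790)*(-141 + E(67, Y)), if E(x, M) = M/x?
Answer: 78821100/67 ≈ 1.1764e+6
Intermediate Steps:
(-4535 - 3790)*(-141 + E(67, Y)) = (-4535 - 3790)*(-141 - 21/67) = -8325*(-141 - 21*1/67) = -8325*(-141 - 21/67) = -8325*(-9468/67) = 78821100/67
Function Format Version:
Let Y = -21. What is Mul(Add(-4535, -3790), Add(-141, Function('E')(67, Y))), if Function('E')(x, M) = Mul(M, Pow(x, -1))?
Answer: Rational(78821100, 67) ≈ 1.1764e+6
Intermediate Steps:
Mul(Add(-4535, -3790), Add(-141, Function('E')(67, Y))) = Mul(Add(-4535, -3790), Add(-141, Mul(-21, Pow(67, -1)))) = Mul(-8325, Add(-141, Mul(-21, Rational(1, 67)))) = Mul(-8325, Add(-141, Rational(-21, 67))) = Mul(-8325, Rational(-9468, 67)) = Rational(78821100, 67)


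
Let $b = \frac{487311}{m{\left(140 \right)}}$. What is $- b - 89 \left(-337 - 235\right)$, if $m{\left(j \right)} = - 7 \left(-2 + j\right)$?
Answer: $\frac{16554813}{322} \approx 51412.0$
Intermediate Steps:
$m{\left(j \right)} = 14 - 7 j$
$b = - \frac{162437}{322}$ ($b = \frac{487311}{14 - 980} = \frac{487311}{-966} = 487311 \left(- \frac{1}{966}\right) = - \frac{162437}{322} \approx -504.46$)
$- b - 89 \left(-337 - 235\right) = \left(-1\right) \left(- \frac{162437}{322}\right) - 89 \left(-337 - 235\right) = \frac{162437}{322} - -50908 = \frac{162437}{322} + 50908 = \frac{16554813}{322}$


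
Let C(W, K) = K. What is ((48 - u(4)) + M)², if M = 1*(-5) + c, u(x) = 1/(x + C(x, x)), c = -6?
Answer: 87025/64 ≈ 1359.8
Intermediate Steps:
u(x) = 1/(2*x) (u(x) = 1/(x + x) = 1/(2*x))
M = -11 (M = 1*(-5) - 6 = -5 - 6 = -11)
((48 - u(4)) + M)² = ((48 - 1/(2*4)) - 11)² = ((48 - 1*⅛) - 11)² = ((48 - ⅛) - 11)² = (383/8 - 11)² = (295/8)² = 87025/64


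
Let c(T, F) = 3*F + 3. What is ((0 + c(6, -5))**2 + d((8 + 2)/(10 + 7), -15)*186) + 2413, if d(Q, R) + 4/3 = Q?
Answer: 41113/17 ≈ 2418.4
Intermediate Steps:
d(Q, R) = -4/3 + Q
c(T, F) = 3 + 3*F
((0 + c(6, -5))**2 + d((8 + 2)/(10 + 7), -15)*186) + 2413 = ((0 + (3 + 3*(-5)))**2 + (-4/3 + (8 + 2)/(10 + 7))*186) + 2413 = ((0 + (3 - 15))**2 + (-4/3 + 10/17)*186) + 2413 = ((0 - 12)**2 + (-4/3 + 10*(1/17))*186) + 2413 = ((-12)**2 + (-4/3 + 10/17)*186) + 2413 = (144 - 38/51*186) + 2413 = (144 - 2356/17) + 2413 = 92/17 + 2413 = 41113/17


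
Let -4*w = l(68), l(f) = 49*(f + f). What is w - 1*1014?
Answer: -2680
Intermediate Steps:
l(f) = 98*f (l(f) = 49*(2*f) = 98*f)
w = -1666 (w = -49*68/2 = -¼*6664 = -1666)
w - 1*1014 = -1666 - 1*1014 = -1666 - 1014 = -2680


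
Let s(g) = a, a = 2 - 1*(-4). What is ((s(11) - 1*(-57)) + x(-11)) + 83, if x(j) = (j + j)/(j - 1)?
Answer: 887/6 ≈ 147.83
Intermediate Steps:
a = 6 (a = 2 + 4 = 6)
s(g) = 6
x(j) = 2*j/(-1 + j) (x(j) = (2*j)/(-1 + j) = 2*j/(-1 + j))
((s(11) - 1*(-57)) + x(-11)) + 83 = ((6 - 1*(-57)) + 2*(-11)/(-1 - 11)) + 83 = ((6 + 57) + 2*(-11)/(-12)) + 83 = (63 + 2*(-11)*(-1/12)) + 83 = (63 + 11/6) + 83 = 389/6 + 83 = 887/6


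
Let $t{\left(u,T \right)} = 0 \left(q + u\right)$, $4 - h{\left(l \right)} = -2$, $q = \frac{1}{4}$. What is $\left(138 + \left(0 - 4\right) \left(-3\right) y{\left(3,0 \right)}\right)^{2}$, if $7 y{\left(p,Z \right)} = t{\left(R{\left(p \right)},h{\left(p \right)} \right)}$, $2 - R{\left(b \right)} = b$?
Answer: $19044$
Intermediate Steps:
$q = \frac{1}{4} \approx 0.25$
$h{\left(l \right)} = 6$ ($h{\left(l \right)} = 4 - -2 = 4 + 2 = 6$)
$R{\left(b \right)} = 2 - b$
$t{\left(u,T \right)} = 0$ ($t{\left(u,T \right)} = 0 \left(\frac{1}{4} + u\right) = 0$)
$y{\left(p,Z \right)} = 0$ ($y{\left(p,Z \right)} = \frac{1}{7} \cdot 0 = 0$)
$\left(138 + \left(0 - 4\right) \left(-3\right) y{\left(3,0 \right)}\right)^{2} = \left(138 + \left(0 - 4\right) \left(-3\right) 0\right)^{2} = \left(138 + \left(-4\right) \left(-3\right) 0\right)^{2} = \left(138 + 12 \cdot 0\right)^{2} = \left(138 + 0\right)^{2} = 138^{2} = 19044$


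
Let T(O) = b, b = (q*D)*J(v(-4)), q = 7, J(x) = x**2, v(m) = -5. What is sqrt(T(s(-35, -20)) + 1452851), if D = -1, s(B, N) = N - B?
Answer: 2*sqrt(363169) ≈ 1205.3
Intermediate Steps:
b = -175 (b = (7*(-1))*(-5)**2 = -7*25 = -175)
T(O) = -175
sqrt(T(s(-35, -20)) + 1452851) = sqrt(-175 + 1452851) = sqrt(1452676) = 2*sqrt(363169)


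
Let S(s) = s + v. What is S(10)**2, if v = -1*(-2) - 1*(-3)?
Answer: 225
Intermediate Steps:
v = 5 (v = 2 + 3 = 5)
S(s) = 5 + s (S(s) = s + 5 = 5 + s)
S(10)**2 = (5 + 10)**2 = 15**2 = 225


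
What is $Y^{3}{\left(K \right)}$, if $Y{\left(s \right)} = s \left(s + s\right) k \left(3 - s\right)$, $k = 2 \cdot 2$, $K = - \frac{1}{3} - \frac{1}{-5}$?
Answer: $\frac{3402072064}{38443359375} \approx 0.088496$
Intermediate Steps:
$K = - \frac{2}{15}$ ($K = \left(-1\right) \frac{1}{3} - - \frac{1}{5} = - \frac{1}{3} + \frac{1}{5} = - \frac{2}{15} \approx -0.13333$)
$k = 4$
$Y{\left(s \right)} = 8 s^{2} \left(3 - s\right)$ ($Y{\left(s \right)} = s \left(s + s\right) 4 \left(3 - s\right) = s 2 s 4 \left(3 - s\right) = 2 s^{2} \cdot 4 \left(3 - s\right) = 8 s^{2} \left(3 - s\right)$)
$Y^{3}{\left(K \right)} = \left(8 \left(- \frac{2}{15}\right)^{2} \left(3 - - \frac{2}{15}\right)\right)^{3} = \left(8 \cdot \frac{4}{225} \left(3 + \frac{2}{15}\right)\right)^{3} = \left(8 \cdot \frac{4}{225} \cdot \frac{47}{15}\right)^{3} = \left(\frac{1504}{3375}\right)^{3} = \frac{3402072064}{38443359375}$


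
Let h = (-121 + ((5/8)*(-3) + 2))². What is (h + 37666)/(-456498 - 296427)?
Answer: -3345713/48187200 ≈ -0.069432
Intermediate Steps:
h = 935089/64 (h = (-121 + ((5*(⅛))*(-3) + 2))² = (-121 + ((5/8)*(-3) + 2))² = (-121 + (-15/8 + 2))² = (-121 + ⅛)² = (-967/8)² = 935089/64 ≈ 14611.)
(h + 37666)/(-456498 - 296427) = (935089/64 + 37666)/(-456498 - 296427) = (3345713/64)/(-752925) = (3345713/64)*(-1/752925) = -3345713/48187200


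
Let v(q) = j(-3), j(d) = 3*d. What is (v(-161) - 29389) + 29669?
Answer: 271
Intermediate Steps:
v(q) = -9 (v(q) = 3*(-3) = -9)
(v(-161) - 29389) + 29669 = (-9 - 29389) + 29669 = -29398 + 29669 = 271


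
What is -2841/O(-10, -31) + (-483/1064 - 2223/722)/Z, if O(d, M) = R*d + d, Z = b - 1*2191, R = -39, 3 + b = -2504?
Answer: -8897117/1190160 ≈ -7.4756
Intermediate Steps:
b = -2507 (b = -3 - 2504 = -2507)
Z = -4698 (Z = -2507 - 1*2191 = -2507 - 2191 = -4698)
O(d, M) = -38*d (O(d, M) = -39*d + d = -38*d)
-2841/O(-10, -31) + (-483/1064 - 2223/722)/Z = -2841/((-38*(-10))) + (-483/1064 - 2223/722)/(-4698) = -2841/380 + (-483*1/1064 - 2223*1/722)*(-1/4698) = -2841*1/380 + (-69/152 - 117/38)*(-1/4698) = -2841/380 - 537/152*(-1/4698) = -2841/380 + 179/238032 = -8897117/1190160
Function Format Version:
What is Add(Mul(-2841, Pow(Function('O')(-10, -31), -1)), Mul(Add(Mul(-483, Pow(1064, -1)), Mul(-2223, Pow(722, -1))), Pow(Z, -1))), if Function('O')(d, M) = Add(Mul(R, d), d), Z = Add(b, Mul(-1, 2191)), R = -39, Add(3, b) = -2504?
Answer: Rational(-8897117, 1190160) ≈ -7.4756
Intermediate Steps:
b = -2507 (b = Add(-3, -2504) = -2507)
Z = -4698 (Z = Add(-2507, Mul(-1, 2191)) = Add(-2507, -2191) = -4698)
Function('O')(d, M) = Mul(-38, d) (Function('O')(d, M) = Add(Mul(-39, d), d) = Mul(-38, d))
Add(Mul(-2841, Pow(Function('O')(-10, -31), -1)), Mul(Add(Mul(-483, Pow(1064, -1)), Mul(-2223, Pow(722, -1))), Pow(Z, -1))) = Add(Mul(-2841, Pow(Mul(-38, -10), -1)), Mul(Add(Mul(-483, Pow(1064, -1)), Mul(-2223, Pow(722, -1))), Pow(-4698, -1))) = Add(Mul(-2841, Pow(380, -1)), Mul(Add(Mul(-483, Rational(1, 1064)), Mul(-2223, Rational(1, 722))), Rational(-1, 4698))) = Add(Mul(-2841, Rational(1, 380)), Mul(Add(Rational(-69, 152), Rational(-117, 38)), Rational(-1, 4698))) = Add(Rational(-2841, 380), Mul(Rational(-537, 152), Rational(-1, 4698))) = Add(Rational(-2841, 380), Rational(179, 238032)) = Rational(-8897117, 1190160)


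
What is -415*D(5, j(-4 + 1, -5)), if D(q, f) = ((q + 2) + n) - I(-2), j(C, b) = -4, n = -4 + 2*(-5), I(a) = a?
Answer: 2075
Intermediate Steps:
n = -14 (n = -4 - 10 = -14)
D(q, f) = -10 + q (D(q, f) = ((q + 2) - 14) - 1*(-2) = ((2 + q) - 14) + 2 = (-12 + q) + 2 = -10 + q)
-415*D(5, j(-4 + 1, -5)) = -415*(-10 + 5) = -415*(-5) = 2075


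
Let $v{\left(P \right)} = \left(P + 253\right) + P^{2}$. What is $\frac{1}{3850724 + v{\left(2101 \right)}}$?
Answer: $\frac{1}{8267279} \approx 1.2096 \cdot 10^{-7}$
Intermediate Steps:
$v{\left(P \right)} = 253 + P + P^{2}$ ($v{\left(P \right)} = \left(253 + P\right) + P^{2} = 253 + P + P^{2}$)
$\frac{1}{3850724 + v{\left(2101 \right)}} = \frac{1}{3850724 + \left(253 + 2101 + 2101^{2}\right)} = \frac{1}{3850724 + \left(253 + 2101 + 4414201\right)} = \frac{1}{3850724 + 4416555} = \frac{1}{8267279}$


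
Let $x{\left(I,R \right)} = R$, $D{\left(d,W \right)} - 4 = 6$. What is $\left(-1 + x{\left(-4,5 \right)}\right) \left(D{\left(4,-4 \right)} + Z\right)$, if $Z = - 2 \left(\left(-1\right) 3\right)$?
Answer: $64$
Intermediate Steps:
$D{\left(d,W \right)} = 10$ ($D{\left(d,W \right)} = 4 + 6 = 10$)
$Z = 6$ ($Z = \left(-2\right) \left(-3\right) = 6$)
$\left(-1 + x{\left(-4,5 \right)}\right) \left(D{\left(4,-4 \right)} + Z\right) = \left(-1 + 5\right) \left(10 + 6\right) = 4 \cdot 16 = 64$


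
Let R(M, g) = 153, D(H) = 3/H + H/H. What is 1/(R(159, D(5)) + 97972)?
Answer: 1/98125 ≈ 1.0191e-5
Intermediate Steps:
D(H) = 1 + 3/H (D(H) = 3/H + 1 = 1 + 3/H)
1/(R(159, D(5)) + 97972) = 1/(153 + 97972) = 1/98125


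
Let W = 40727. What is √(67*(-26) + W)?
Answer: √38985 ≈ 197.45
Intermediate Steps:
√(67*(-26) + W) = √(67*(-26) + 40727) = √(-1742 + 40727) = √38985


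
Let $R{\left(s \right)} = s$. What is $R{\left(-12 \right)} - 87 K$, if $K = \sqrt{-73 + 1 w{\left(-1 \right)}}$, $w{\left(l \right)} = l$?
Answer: $-12 - 87 i \sqrt{74} \approx -12.0 - 748.4 i$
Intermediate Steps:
$K = i \sqrt{74}$ ($K = \sqrt{-73 + 1 \left(-1\right)} = \sqrt{-73 - 1} = \sqrt{-74} = i \sqrt{74} \approx 8.6023 i$)
$R{\left(-12 \right)} - 87 K = -12 - 87 i \sqrt{74}$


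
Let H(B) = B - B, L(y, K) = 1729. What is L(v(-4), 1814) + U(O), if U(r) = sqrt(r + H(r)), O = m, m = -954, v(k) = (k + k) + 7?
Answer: 1729 + 3*I*sqrt(106) ≈ 1729.0 + 30.887*I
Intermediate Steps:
v(k) = 7 + 2*k (v(k) = 2*k + 7 = 7 + 2*k)
H(B) = 0
O = -954
U(r) = sqrt(r) (U(r) = sqrt(r + 0) = sqrt(r))
L(v(-4), 1814) + U(O) = 1729 + sqrt(-954) = 1729 + 3*I*sqrt(106)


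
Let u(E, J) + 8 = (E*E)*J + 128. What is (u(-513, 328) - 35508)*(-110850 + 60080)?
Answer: -4380640913880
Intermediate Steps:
u(E, J) = 120 + J*E**2 (u(E, J) = -8 + ((E*E)*J + 128) = -8 + (E**2*J + 128) = -8 + (J*E**2 + 128) = -8 + (128 + J*E**2) = 120 + J*E**2)
(u(-513, 328) - 35508)*(-110850 + 60080) = ((120 + 328*(-513)**2) - 35508)*(-110850 + 60080) = ((120 + 328*263169) - 35508)*(-50770) = ((120 + 86319432) - 35508)*(-50770) = (86319552 - 35508)*(-50770) = 86284044*(-50770) = -4380640913880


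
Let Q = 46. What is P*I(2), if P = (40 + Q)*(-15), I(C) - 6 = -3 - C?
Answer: -1290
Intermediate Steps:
I(C) = 3 - C (I(C) = 6 + (-3 - C) = 3 - C)
P = -1290 (P = (40 + 46)*(-15) = 86*(-15) = -1290)
P*I(2) = -1290*(3 - 1*2) = -1290*(3 - 2) = -1290*1 = -1290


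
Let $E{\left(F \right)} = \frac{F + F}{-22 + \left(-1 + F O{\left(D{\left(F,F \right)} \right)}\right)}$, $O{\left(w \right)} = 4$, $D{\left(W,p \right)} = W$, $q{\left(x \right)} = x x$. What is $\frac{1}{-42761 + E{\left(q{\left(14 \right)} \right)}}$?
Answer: $- \frac{761}{32540729} \approx -2.3386 \cdot 10^{-5}$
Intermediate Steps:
$q{\left(x \right)} = x^{2}$
$E{\left(F \right)} = \frac{2 F}{-23 + 4 F}$ ($E{\left(F \right)} = \frac{F + F}{-22 + \left(-1 + F 4\right)} = \frac{2 F}{-22 + \left(-1 + 4 F\right)} = \frac{2 F}{-23 + 4 F}$)
$\frac{1}{-42761 + E{\left(q{\left(14 \right)} \right)}} = \frac{1}{-42761 + \frac{2 \cdot 14^{2}}{-23 + 4 \cdot 14^{2}}} = \frac{1}{-42761 + 2 \cdot 196 \frac{1}{-23 + 4 \cdot 196}} = \frac{1}{-42761 + 2 \cdot 196 \frac{1}{-23 + 784}} = \frac{1}{-42761 + 2 \cdot 196 \cdot \frac{1}{761}} = \frac{1}{-42761 + \frac{392}{761}} = \frac{1}{- \frac{32540729}{761}} = - \frac{761}{32540729}$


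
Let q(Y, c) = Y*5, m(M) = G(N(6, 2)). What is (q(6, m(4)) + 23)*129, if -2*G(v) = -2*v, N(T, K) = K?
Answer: 6837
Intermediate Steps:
G(v) = v (G(v) = -(-1)*v = v)
m(M) = 2
q(Y, c) = 5*Y
(q(6, m(4)) + 23)*129 = (5*6 + 23)*129 = (30 + 23)*129 = 53*129 = 6837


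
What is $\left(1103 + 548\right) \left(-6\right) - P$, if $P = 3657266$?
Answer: $-3667172$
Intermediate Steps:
$\left(1103 + 548\right) \left(-6\right) - P = \left(1103 + 548\right) \left(-6\right) - 3657266 = 1651 \left(-6\right) - 3657266 = -9906 - 3657266 = -3667172$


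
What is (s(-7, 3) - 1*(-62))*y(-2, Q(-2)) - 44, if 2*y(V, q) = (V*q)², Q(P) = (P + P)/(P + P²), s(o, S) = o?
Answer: 396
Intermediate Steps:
Q(P) = 2*P/(P + P²) (Q(P) = (2*P)/(P + P²) = 2*P/(P + P²))
y(V, q) = V²*q²/2 (y(V, q) = (V*q)²/2 = (V²*q²)/2 = V²*q²/2)
(s(-7, 3) - 1*(-62))*y(-2, Q(-2)) - 44 = (-7 - 1*(-62))*((½)*(-2)²*(2/(1 - 2))²) - 44 = (-7 + 62)*((½)*4*(2/(-1))²) - 44 = 55*((½)*4*(2*(-1))²) - 44 = 55*((½)*4*(-2)²) - 44 = 55*((½)*4*4) - 44 = 55*8 - 44 = 440 - 44 = 396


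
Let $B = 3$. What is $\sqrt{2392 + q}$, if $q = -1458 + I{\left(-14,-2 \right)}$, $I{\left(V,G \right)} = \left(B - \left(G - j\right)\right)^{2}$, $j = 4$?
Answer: $\sqrt{1015} \approx 31.859$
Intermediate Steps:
$I{\left(V,G \right)} = \left(7 - G\right)^{2}$ ($I{\left(V,G \right)} = \left(3 - \left(-4 + G\right)\right)^{2} = \left(7 - G\right)^{2}$)
$q = -1377$ ($q = -1458 + \left(7 - -2\right)^{2} = -1458 + \left(7 + 2\right)^{2} = -1458 + 9^{2} = -1458 + 81 = -1377$)
$\sqrt{2392 + q} = \sqrt{2392 - 1377} = \sqrt{1015}$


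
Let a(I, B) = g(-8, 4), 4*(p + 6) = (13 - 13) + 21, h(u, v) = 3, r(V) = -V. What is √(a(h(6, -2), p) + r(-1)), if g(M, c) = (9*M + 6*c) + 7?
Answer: 2*I*√10 ≈ 6.3246*I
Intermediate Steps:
g(M, c) = 7 + 6*c + 9*M (g(M, c) = (6*c + 9*M) + 7 = 7 + 6*c + 9*M)
p = -¾ (p = -6 + ((13 - 13) + 21)/4 = -6 + (0 + 21)/4 = -6 + (¼)*21 = -6 + 21/4 = -¾ ≈ -0.75000)
a(I, B) = -41 (a(I, B) = 7 + 6*4 + 9*(-8) = 7 + 24 - 72 = -41)
√(a(h(6, -2), p) + r(-1)) = √(-41 - 1*(-1)) = √(-41 + 1) = √(-40) = 2*I*√10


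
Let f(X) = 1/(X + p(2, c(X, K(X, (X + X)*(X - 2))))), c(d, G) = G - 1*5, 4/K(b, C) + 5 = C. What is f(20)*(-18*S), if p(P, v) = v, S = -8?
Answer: 102960/10729 ≈ 9.5964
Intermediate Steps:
K(b, C) = 4/(-5 + C)
c(d, G) = -5 + G (c(d, G) = G - 5 = -5 + G)
f(X) = 1/(-5 + X + 4/(-5 + 2*X*(-2 + X))) (f(X) = 1/(X + (-5 + 4/(-5 + (X + X)*(X - 2)))) = 1/(X + (-5 + 4/(-5 + (2*X)*(-2 + X)))) = 1/(X + (-5 + 4/(-5 + 2*X*(-2 + X)))) = 1/(-5 + X + 4/(-5 + 2*X*(-2 + X))))
f(20)*(-18*S) = ((-5 + 2*20*(-2 + 20))/(4 + (-5 + 20)*(-5 + 2*20*(-2 + 20))))*(-18*(-8)) = ((-5 + 2*20*18)/(4 + 15*(-5 + 2*20*18)))*144 = ((-5 + 720)/(4 + 15*(-5 + 720)))*144 = (715/(4 + 15*715))*144 = (715/(4 + 10725))*144 = (715/10729)*144 = 102960/10729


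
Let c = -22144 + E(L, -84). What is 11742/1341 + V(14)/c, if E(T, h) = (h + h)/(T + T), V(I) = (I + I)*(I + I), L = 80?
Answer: 1726505554/197976747 ≈ 8.7207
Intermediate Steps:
V(I) = 4*I² (V(I) = (2*I)*(2*I) = 4*I²)
E(T, h) = h/T (E(T, h) = (2*h)/((2*T)) = (2*h)*(1/(2*T)) = h/T)
c = -442901/20 (c = -22144 - 84/80 = -22144 - 84*1/80 = -22144 - 21/20 = -442901/20 ≈ -22145.)
11742/1341 + V(14)/c = 11742/1341 + (4*14²)/(-442901/20) = 11742*(1/1341) + (4*196)*(-20/442901) = 3914/447 + 784*(-20/442901) = 3914/447 - 15680/442901 = 1726505554/197976747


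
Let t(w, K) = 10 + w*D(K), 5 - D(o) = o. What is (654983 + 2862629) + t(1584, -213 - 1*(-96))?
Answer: 3710870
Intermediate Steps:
D(o) = 5 - o
t(w, K) = 10 + w*(5 - K)
(654983 + 2862629) + t(1584, -213 - 1*(-96)) = (654983 + 2862629) + (10 - 1*1584*(-5 + (-213 - 1*(-96)))) = 3517612 + (10 - 1*1584*(-5 + (-213 + 96))) = 3517612 + (10 - 1*1584*(-5 - 117)) = 3517612 + (10 - 1*1584*(-122)) = 3517612 + (10 + 193248) = 3517612 + 193258 = 3710870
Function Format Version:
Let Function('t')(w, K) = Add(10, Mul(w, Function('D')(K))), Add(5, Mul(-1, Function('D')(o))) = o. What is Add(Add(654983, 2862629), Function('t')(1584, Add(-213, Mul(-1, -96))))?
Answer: 3710870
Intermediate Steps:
Function('D')(o) = Add(5, Mul(-1, o))
Function('t')(w, K) = Add(10, Mul(w, Add(5, Mul(-1, K))))
Add(Add(654983, 2862629), Function('t')(1584, Add(-213, Mul(-1, -96)))) = Add(Add(654983, 2862629), Add(10, Mul(-1, 1584, Add(-5, Add(-213, Mul(-1, -96)))))) = Add(3517612, Add(10, Mul(-1, 1584, Add(-5, Add(-213, 96))))) = Add(3517612, Add(10, Mul(-1, 1584, Add(-5, -117)))) = Add(3517612, Add(10, Mul(-1, 1584, -122))) = Add(3517612, Add(10, 193248)) = Add(3517612, 193258) = 3710870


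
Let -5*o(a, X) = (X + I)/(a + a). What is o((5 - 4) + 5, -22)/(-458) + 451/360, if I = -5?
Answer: 51599/41220 ≈ 1.2518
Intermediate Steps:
o(a, X) = -(-5 + X)/(10*a) (o(a, X) = -(X - 5)/(5*(a + a)) = -(-5 + X)/(5*(2*a)) = -(-5 + X)*1/(2*a)/5 = -(-5 + X)/(10*a))
o((5 - 4) + 5, -22)/(-458) + 451/360 = ((5 - 1*(-22))/(10*((5 - 4) + 5)))/(-458) + 451/360 = ((5 + 22)/(10*(1 + 5)))*(-1/458) + 451*(1/360) = ((⅒)*27/6)*(-1/458) + 451/360 = ((⅒)*(⅙)*27)*(-1/458) + 451/360 = (9/20)*(-1/458) + 451/360 = -9/9160 + 451/360 = 51599/41220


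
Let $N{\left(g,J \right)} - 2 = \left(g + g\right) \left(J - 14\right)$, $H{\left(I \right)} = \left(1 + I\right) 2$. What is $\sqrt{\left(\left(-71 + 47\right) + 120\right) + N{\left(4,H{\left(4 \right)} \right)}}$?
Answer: $\sqrt{66} \approx 8.124$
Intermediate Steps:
$H{\left(I \right)} = 2 + 2 I$
$N{\left(g,J \right)} = 2 + 2 g \left(-14 + J\right)$ ($N{\left(g,J \right)} = 2 + \left(g + g\right) \left(J - 14\right) = 2 + 2 g \left(-14 + J\right)$)
$\sqrt{\left(\left(-71 + 47\right) + 120\right) + N{\left(4,H{\left(4 \right)} \right)}} = \sqrt{\left(\left(-71 + 47\right) + 120\right) + \left(2 - 112 + 2 \left(2 + 2 \cdot 4\right) 4\right)} = \sqrt{\left(-24 + 120\right) + \left(2 - 112 + 2 \left(2 + 8\right) 4\right)} = \sqrt{96 + \left(2 - 112 + 2 \cdot 10 \cdot 4\right)} = \sqrt{96 + \left(2 - 112 + 80\right)} = \sqrt{96 - 30} = \sqrt{66}$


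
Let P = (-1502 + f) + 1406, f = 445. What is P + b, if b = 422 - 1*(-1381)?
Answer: 2152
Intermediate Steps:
P = 349 (P = (-1502 + 445) + 1406 = -1057 + 1406 = 349)
b = 1803 (b = 422 + 1381 = 1803)
P + b = 349 + 1803 = 2152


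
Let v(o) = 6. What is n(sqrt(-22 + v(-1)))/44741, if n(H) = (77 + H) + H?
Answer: 77/44741 + 8*I/44741 ≈ 0.001721 + 0.00017881*I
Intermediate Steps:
n(H) = 77 + 2*H
n(sqrt(-22 + v(-1)))/44741 = (77 + 2*sqrt(-22 + 6))/44741 = (77 + 2*sqrt(-16))*(1/44741) = (77 + 2*(4*I))*(1/44741) = (77 + 8*I)*(1/44741) = 77/44741 + 8*I/44741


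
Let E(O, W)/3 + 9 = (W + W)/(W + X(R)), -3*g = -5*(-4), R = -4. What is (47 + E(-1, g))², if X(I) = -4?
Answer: 9025/16 ≈ 564.06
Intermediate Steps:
g = -20/3 (g = -(-5)*(-4)/3 = -⅓*20 = -20/3 ≈ -6.6667)
E(O, W) = -27 + 6*W/(-4 + W) (E(O, W) = -27 + 3*((W + W)/(W - 4)) = -27 + 3*((2*W)/(-4 + W)) = -27 + 3*(2*W/(-4 + W)) = -27 + 6*W/(-4 + W))
(47 + E(-1, g))² = (47 + 3*(36 - 7*(-20/3))/(-4 - 20/3))² = (47 + 3*(36 + 140/3)/(-32/3))² = (47 + 3*(-3/32)*(248/3))² = (47 - 93/4)² = (95/4)² = 9025/16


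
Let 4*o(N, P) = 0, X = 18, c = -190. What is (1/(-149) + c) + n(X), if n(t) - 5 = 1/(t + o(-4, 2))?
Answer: -496039/2682 ≈ -184.95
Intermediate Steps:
o(N, P) = 0 (o(N, P) = (1/4)*0 = 0)
n(t) = 5 + 1/t (n(t) = 5 + 1/(t + 0) = 5 + 1/t)
(1/(-149) + c) + n(X) = (1/(-149) - 190) + (5 + 1/18) = (-1/149 - 190) + (5 + 1/18) = -28311/149 + 91/18 = -496039/2682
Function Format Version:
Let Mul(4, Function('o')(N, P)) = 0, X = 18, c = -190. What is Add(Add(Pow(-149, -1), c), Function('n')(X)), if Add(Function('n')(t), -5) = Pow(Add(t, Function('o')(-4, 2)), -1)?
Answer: Rational(-496039, 2682) ≈ -184.95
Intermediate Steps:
Function('o')(N, P) = 0 (Function('o')(N, P) = Mul(Rational(1, 4), 0) = 0)
Function('n')(t) = Add(5, Pow(t, -1)) (Function('n')(t) = Add(5, Pow(Add(t, 0), -1)) = Add(5, Pow(t, -1)))
Add(Add(Pow(-149, -1), c), Function('n')(X)) = Add(Add(Pow(-149, -1), -190), Add(5, Pow(18, -1))) = Add(Add(Rational(-1, 149), -190), Add(5, Rational(1, 18))) = Add(Rational(-28311, 149), Rational(91, 18)) = Rational(-496039, 2682)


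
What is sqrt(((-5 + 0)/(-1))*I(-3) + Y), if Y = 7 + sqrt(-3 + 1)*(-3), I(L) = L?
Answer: sqrt(-8 - 3*I*sqrt(2)) ≈ 0.72642 - 2.9202*I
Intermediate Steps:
Y = 7 - 3*I*sqrt(2) (Y = 7 + sqrt(-2)*(-3) = 7 + (I*sqrt(2))*(-3) = 7 - 3*I*sqrt(2) ≈ 7.0 - 4.2426*I)
sqrt(((-5 + 0)/(-1))*I(-3) + Y) = sqrt(((-5 + 0)/(-1))*(-3) + (7 - 3*I*sqrt(2))) = sqrt(-1*(-5)*(-3) + (7 - 3*I*sqrt(2))) = sqrt(5*(-3) + (7 - 3*I*sqrt(2))) = sqrt(-15 + (7 - 3*I*sqrt(2))) = sqrt(-8 - 3*I*sqrt(2))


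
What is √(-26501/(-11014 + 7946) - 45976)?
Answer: 3*I*√12018708221/1534 ≈ 214.4*I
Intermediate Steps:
√(-26501/(-11014 + 7946) - 45976) = √(-26501/(-3068) - 45976) = √(-26501*(-1/3068) - 45976) = √(26501/3068 - 45976) = √(-141027867/3068) = 3*I*√12018708221/1534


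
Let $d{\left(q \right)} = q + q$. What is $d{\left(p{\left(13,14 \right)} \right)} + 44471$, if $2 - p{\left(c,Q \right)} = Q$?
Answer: $44447$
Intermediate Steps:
$p{\left(c,Q \right)} = 2 - Q$
$d{\left(q \right)} = 2 q$
$d{\left(p{\left(13,14 \right)} \right)} + 44471 = 2 \left(2 - 14\right) + 44471 = 2 \left(-12\right) + 44471 = -24 + 44471 = 44447$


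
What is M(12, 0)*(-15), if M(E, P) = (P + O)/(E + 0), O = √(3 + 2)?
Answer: -5*√5/4 ≈ -2.7951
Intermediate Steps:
O = √5 ≈ 2.2361
M(E, P) = (P + √5)/E (M(E, P) = (P + √5)/(E + 0) = (P + √5)/E)
M(12, 0)*(-15) = ((0 + √5)/12)*(-15) = (√5/12)*(-15) = -5*√5/4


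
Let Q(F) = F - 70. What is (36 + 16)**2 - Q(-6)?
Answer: 2780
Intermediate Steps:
Q(F) = -70 + F
(36 + 16)**2 - Q(-6) = (36 + 16)**2 - (-70 - 6) = 52**2 - 1*(-76) = 2704 + 76 = 2780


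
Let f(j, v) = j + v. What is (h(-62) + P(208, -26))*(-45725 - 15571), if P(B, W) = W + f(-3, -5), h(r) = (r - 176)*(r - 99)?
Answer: -2346656064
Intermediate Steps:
h(r) = (-176 + r)*(-99 + r)
P(B, W) = -8 + W (P(B, W) = W + (-3 - 5) = W - 8 = -8 + W)
(h(-62) + P(208, -26))*(-45725 - 15571) = ((17424 + (-62)² - 275*(-62)) + (-8 - 26))*(-45725 - 15571) = ((17424 + 3844 + 17050) - 34)*(-61296) = (38318 - 34)*(-61296) = 38284*(-61296) = -2346656064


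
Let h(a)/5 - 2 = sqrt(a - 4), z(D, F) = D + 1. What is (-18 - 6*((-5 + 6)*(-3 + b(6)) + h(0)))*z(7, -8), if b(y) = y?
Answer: -768 - 480*I ≈ -768.0 - 480.0*I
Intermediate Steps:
z(D, F) = 1 + D
h(a) = 10 + 5*sqrt(-4 + a) (h(a) = 10 + 5*sqrt(a - 4) = 10 + 5*sqrt(-4 + a))
(-18 - 6*((-5 + 6)*(-3 + b(6)) + h(0)))*z(7, -8) = (-18 - 6*((-5 + 6)*(-3 + 6) + (10 + 5*sqrt(-4 + 0))))*(1 + 7) = (-18 - 6*(1*3 + (10 + 5*sqrt(-4))))*8 = (-18 - 6*(3 + (10 + 5*(2*I))))*8 = (-18 - 6*(3 + (10 + 10*I)))*8 = (-18 - 6*(13 + 10*I))*8 = (-18 + (-78 - 60*I))*8 = (-96 - 60*I)*8 = -768 - 480*I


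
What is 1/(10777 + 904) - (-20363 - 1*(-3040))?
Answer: 202349964/11681 ≈ 17323.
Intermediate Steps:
1/(10777 + 904) - (-20363 - 1*(-3040)) = 1/11681 - (-20363 + 3040) = 1/11681 - 1*(-17323) = 1/11681 + 17323 = 202349964/11681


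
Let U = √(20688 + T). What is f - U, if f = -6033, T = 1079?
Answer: -6033 - √21767 ≈ -6180.5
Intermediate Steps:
U = √21767 (U = √(20688 + 1079) = √21767 ≈ 147.54)
f - U = -6033 - √21767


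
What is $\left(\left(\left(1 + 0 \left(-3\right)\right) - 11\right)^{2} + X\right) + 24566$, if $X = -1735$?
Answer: $22931$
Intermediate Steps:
$\left(\left(\left(1 + 0 \left(-3\right)\right) - 11\right)^{2} + X\right) + 24566 = \left(\left(\left(1 + 0 \left(-3\right)\right) - 11\right)^{2} - 1735\right) + 24566 = \left(\left(\left(1 + 0\right) - 11\right)^{2} - 1735\right) + 24566 = \left(\left(1 - 11\right)^{2} - 1735\right) + 24566 = \left(\left(-10\right)^{2} - 1735\right) + 24566 = \left(100 - 1735\right) + 24566 = -1635 + 24566 = 22931$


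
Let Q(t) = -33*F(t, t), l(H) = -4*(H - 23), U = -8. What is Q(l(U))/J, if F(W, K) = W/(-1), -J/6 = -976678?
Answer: 341/488339 ≈ 0.00069829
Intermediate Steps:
J = 5860068 (J = -6*(-976678) = 5860068)
l(H) = 92 - 4*H (l(H) = -4*(-23 + H) = 92 - 4*H)
F(W, K) = -W (F(W, K) = W*(-1) = -W)
Q(t) = 33*t (Q(t) = -(-33)*t = 33*t)
Q(l(U))/J = (33*(92 - 4*(-8)))/5860068 = (33*(92 + 32))*(1/5860068) = (33*124)*(1/5860068) = 4092*(1/5860068) = 341/488339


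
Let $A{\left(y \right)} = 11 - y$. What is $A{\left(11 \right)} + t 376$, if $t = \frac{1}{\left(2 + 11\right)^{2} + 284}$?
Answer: $\frac{376}{453} \approx 0.83002$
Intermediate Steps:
$t = \frac{1}{453}$ ($t = \frac{1}{13^{2} + 284} = \frac{1}{169 + 284} = \frac{1}{453} \approx 0.0022075$)
$A{\left(11 \right)} + t 376 = \left(11 - 11\right) + \frac{1}{453} \cdot 376 = \left(11 - 11\right) + \frac{376}{453} = 0 + \frac{376}{453} = \frac{376}{453}$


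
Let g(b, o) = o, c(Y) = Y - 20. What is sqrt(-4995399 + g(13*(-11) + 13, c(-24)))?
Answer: I*sqrt(4995443) ≈ 2235.0*I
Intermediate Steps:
c(Y) = -20 + Y
sqrt(-4995399 + g(13*(-11) + 13, c(-24))) = sqrt(-4995399 + (-20 - 24)) = sqrt(-4995399 - 44) = sqrt(-4995443) = I*sqrt(4995443)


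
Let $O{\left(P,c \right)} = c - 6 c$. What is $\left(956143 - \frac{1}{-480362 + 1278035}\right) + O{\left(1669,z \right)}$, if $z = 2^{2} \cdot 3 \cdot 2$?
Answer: $\frac{762593734478}{797673} \approx 9.5602 \cdot 10^{5}$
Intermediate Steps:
$z = 24$ ($z = 4 \cdot 3 \cdot 2 = 12 \cdot 2 = 24$)
$O{\left(P,c \right)} = - 5 c$
$\left(956143 - \frac{1}{-480362 + 1278035}\right) + O{\left(1669,z \right)} = \left(956143 - \frac{1}{-480362 + 1278035}\right) - 120 = \left(956143 - \frac{1}{797673}\right) - 120 = \frac{762689455238}{797673} - 120 = \frac{762593734478}{797673}$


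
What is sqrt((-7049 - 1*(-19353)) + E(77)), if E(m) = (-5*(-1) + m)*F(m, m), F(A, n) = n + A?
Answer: 2*sqrt(6233) ≈ 157.90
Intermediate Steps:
F(A, n) = A + n
E(m) = 2*m*(5 + m) (E(m) = (-5*(-1) + m)*(m + m) = (5 + m)*(2*m) = 2*m*(5 + m))
sqrt((-7049 - 1*(-19353)) + E(77)) = sqrt((-7049 - 1*(-19353)) + 2*77*(5 + 77)) = sqrt((-7049 + 19353) + 2*77*82) = sqrt(12304 + 12628) = sqrt(24932) = 2*sqrt(6233)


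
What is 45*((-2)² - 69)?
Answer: -2925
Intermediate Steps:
45*((-2)² - 69) = 45*(4 - 69) = 45*(-65) = -2925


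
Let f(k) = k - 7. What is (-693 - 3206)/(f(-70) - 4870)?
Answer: 3899/4947 ≈ 0.78815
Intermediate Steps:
f(k) = -7 + k
(-693 - 3206)/(f(-70) - 4870) = (-693 - 3206)/((-7 - 70) - 4870) = -3899/(-77 - 4870) = -3899/(-4947) = -3899*(-1/4947) = 3899/4947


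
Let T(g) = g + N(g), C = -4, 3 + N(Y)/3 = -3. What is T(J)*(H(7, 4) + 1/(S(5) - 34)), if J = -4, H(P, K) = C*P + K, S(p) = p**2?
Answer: 4774/9 ≈ 530.44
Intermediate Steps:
N(Y) = -18 (N(Y) = -9 + 3*(-3) = -9 - 9 = -18)
H(P, K) = K - 4*P (H(P, K) = -4*P + K = K - 4*P)
T(g) = -18 + g (T(g) = g - 18 = -18 + g)
T(J)*(H(7, 4) + 1/(S(5) - 34)) = (-18 - 4)*((4 - 4*7) + 1/(5**2 - 34)) = -22*((4 - 28) + 1/(25 - 34)) = -22*(-24 + 1/(-9)) = -22*(-24 - 1/9) = -22*(-217/9) = 4774/9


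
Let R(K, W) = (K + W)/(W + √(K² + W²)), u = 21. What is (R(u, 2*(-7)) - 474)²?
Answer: 18181709/81 - 8528*√13/81 ≈ 2.2409e+5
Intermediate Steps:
R(K, W) = (K + W)/(W + √(K² + W²))
(R(u, 2*(-7)) - 474)² = ((21 + 2*(-7))/(2*(-7) + √(21² + (2*(-7))²)) - 474)² = ((21 - 14)/(-14 + √(441 + (-14)²)) - 474)² = (7/(-14 + √(441 + 196)) - 474)² = (7/(-14 + √637) - 474)² = (7/(-14 + 7*√13) - 474)² = (-474 + 7/(-14 + 7*√13))²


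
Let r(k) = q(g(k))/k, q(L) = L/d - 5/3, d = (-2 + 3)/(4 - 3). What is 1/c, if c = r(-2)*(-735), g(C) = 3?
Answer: 1/490 ≈ 0.0020408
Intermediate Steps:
d = 1 (d = 1/1 = 1*1 = 1)
q(L) = -5/3 + L (q(L) = L/1 - 5/3 = L*1 - 5*⅓ = L - 5/3 = -5/3 + L)
r(k) = 4/(3*k) (r(k) = (-5/3 + 3)/k = 4/(3*k))
c = 490 (c = ((4/3)/(-2))*(-735) = ((4/3)*(-½))*(-735) = -⅔*(-735) = 490)
1/c = 1/490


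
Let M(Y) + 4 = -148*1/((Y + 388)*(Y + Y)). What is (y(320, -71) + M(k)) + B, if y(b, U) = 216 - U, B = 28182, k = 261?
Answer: 4821657811/169389 ≈ 28465.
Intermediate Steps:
M(Y) = -4 - 74/(Y*(388 + Y)) (M(Y) = -4 - 148*1/((Y + 388)*(Y + Y)) = -4 - 148*1/(2*Y*(388 + Y)) = -4 - 74/(Y*(388 + Y)))
(y(320, -71) + M(k)) + B = ((216 - 1*(-71)) + 2*(-37 - 776*261 - 2*261**2)/(261*(388 + 261))) + 28182 = ((216 + 71) + 2*(1/261)*(-37 - 202536 - 2*68121)/649) + 28182 = (287 + 2*(1/261)*(1/649)*(-37 - 202536 - 136242)) + 28182 = (287 + 2*(1/261)*(1/649)*(-338815)) + 28182 = (287 - 677630/169389) + 28182 = 47937013/169389 + 28182 = 4821657811/169389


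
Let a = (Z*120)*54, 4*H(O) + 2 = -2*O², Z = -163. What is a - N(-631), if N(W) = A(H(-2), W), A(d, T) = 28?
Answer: -1056268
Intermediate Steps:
H(O) = -½ - O²/2 (H(O) = -½ + (-2*O²)/4 = -½ - O²/2)
a = -1056240 (a = -163*120*54 = -19560*54 = -1056240)
N(W) = 28
a - N(-631) = -1056240 - 1*28 = -1056240 - 28 = -1056268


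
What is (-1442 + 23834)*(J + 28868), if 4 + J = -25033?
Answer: 85783752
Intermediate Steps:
J = -25037 (J = -4 - 25033 = -25037)
(-1442 + 23834)*(J + 28868) = (-1442 + 23834)*(-25037 + 28868) = 22392*3831 = 85783752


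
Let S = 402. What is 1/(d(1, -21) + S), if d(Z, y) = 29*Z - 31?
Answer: 1/400 ≈ 0.0025000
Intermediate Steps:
d(Z, y) = -31 + 29*Z
1/(d(1, -21) + S) = 1/((-31 + 29*1) + 402) = 1/((-31 + 29) + 402) = 1/(-2 + 402) = 1/400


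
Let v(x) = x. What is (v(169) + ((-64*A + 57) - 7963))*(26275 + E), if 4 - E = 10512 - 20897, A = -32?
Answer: -208581496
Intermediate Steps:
E = 10389 (E = 4 - (10512 - 20897) = 4 - 1*(-10385) = 4 + 10385 = 10389)
(v(169) + ((-64*A + 57) - 7963))*(26275 + E) = (169 + ((-64*(-32) + 57) - 7963))*(26275 + 10389) = (169 + ((2048 + 57) - 7963))*36664 = (169 + (2105 - 7963))*36664 = (169 - 5858)*36664 = -5689*36664 = -208581496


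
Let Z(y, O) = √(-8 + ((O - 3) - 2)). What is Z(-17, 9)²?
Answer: -4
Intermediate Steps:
Z(y, O) = √(-13 + O) (Z(y, O) = √(-8 + ((-3 + O) - 2)) = √(-8 + (-5 + O)) = √(-13 + O))
Z(-17, 9)² = (√(-13 + 9))² = (√(-4))² = (2*I)² = -4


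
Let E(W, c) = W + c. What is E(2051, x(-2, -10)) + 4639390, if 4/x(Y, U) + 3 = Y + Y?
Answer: 32490083/7 ≈ 4.6414e+6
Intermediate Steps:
x(Y, U) = 4/(-3 + 2*Y) (x(Y, U) = 4/(-3 + (Y + Y)) = 4/(-3 + 2*Y))
E(2051, x(-2, -10)) + 4639390 = (2051 + 4/(-3 + 2*(-2))) + 4639390 = (2051 + 4/(-3 - 4)) + 4639390 = (2051 + 4/(-7)) + 4639390 = (2051 + 4*(-1/7)) + 4639390 = (2051 - 4/7) + 4639390 = 14353/7 + 4639390 = 32490083/7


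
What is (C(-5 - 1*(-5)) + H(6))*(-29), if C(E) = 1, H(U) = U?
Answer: -203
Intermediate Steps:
(C(-5 - 1*(-5)) + H(6))*(-29) = (1 + 6)*(-29) = 7*(-29) = -203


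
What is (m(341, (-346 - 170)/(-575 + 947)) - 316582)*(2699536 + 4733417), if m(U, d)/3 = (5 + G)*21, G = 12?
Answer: -2345178433983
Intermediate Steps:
m(U, d) = 1071 (m(U, d) = 3*((5 + 12)*21) = 3*(17*21) = 3*357 = 1071)
(m(341, (-346 - 170)/(-575 + 947)) - 316582)*(2699536 + 4733417) = (1071 - 316582)*(2699536 + 4733417) = -315511*7432953 = -2345178433983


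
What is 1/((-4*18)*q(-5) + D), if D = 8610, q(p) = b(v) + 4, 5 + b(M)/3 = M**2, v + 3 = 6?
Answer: 1/7458 ≈ 0.00013408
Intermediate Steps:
v = 3 (v = -3 + 6 = 3)
b(M) = -15 + 3*M**2
q(p) = 16 (q(p) = (-15 + 3*3**2) + 4 = (-15 + 3*9) + 4 = (-15 + 27) + 4 = 12 + 4 = 16)
1/((-4*18)*q(-5) + D) = 1/(-4*18*16 + 8610) = 1/(-72*16 + 8610) = 1/(-1152 + 8610) = 1/7458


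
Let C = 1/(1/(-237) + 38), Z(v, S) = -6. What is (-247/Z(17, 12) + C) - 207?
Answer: -8958553/54030 ≈ -165.81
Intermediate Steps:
C = 237/9005 (C = 1/(-1/237 + 38) = 1/(9005/237) = 237/9005 ≈ 0.026319)
(-247/Z(17, 12) + C) - 207 = (-247/(-6) + 237/9005) - 207 = (-247*(-1/6) + 237/9005) - 207 = (247/6 + 237/9005) - 207 = 2225657/54030 - 207 = -8958553/54030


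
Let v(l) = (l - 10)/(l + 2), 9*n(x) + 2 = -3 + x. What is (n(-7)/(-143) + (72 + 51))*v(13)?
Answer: 52771/2145 ≈ 24.602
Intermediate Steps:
n(x) = -5/9 + x/9 (n(x) = -2/9 + (-3 + x)/9 = -2/9 + (-1/3 + x/9) = -5/9 + x/9)
v(l) = (-10 + l)/(2 + l)
(n(-7)/(-143) + (72 + 51))*v(13) = ((-5/9 + (1/9)*(-7))/(-143) + (72 + 51))*((-10 + 13)/(2 + 13)) = ((-5/9 - 7/9)*(-1/143) + 123)*(3/15) = (-4/3*(-1/143) + 123)*((1/15)*3) = (4/429 + 123)*(1/5) = (52771/429)*(1/5) = 52771/2145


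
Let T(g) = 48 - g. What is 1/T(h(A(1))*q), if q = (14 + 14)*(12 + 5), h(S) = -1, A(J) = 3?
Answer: 1/524 ≈ 0.0019084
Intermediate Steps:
q = 476 (q = 28*17 = 476)
1/T(h(A(1))*q) = 1/(48 - (-1)*476) = 1/(48 - 1*(-476)) = 1/(48 + 476) = 1/524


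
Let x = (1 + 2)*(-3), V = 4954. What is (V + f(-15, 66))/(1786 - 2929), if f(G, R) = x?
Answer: -4945/1143 ≈ -4.3263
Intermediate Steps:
x = -9 (x = 3*(-3) = -9)
f(G, R) = -9
(V + f(-15, 66))/(1786 - 2929) = (4954 - 9)/(1786 - 2929) = 4945/(-1143) = 4945*(-1/1143) = -4945/1143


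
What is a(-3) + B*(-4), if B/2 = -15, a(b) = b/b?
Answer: 121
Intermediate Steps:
a(b) = 1
B = -30 (B = 2*(-15) = -30)
a(-3) + B*(-4) = 1 - 30*(-4) = 1 + 120 = 121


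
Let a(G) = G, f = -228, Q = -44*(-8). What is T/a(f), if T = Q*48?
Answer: -1408/19 ≈ -74.105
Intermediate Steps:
Q = 352
T = 16896 (T = 352*48 = 16896)
T/a(f) = 16896/(-228) = 16896*(-1/228) = -1408/19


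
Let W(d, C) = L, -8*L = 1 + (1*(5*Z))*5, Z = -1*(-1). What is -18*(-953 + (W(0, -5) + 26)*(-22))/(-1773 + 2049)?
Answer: 8721/92 ≈ 94.793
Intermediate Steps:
Z = 1
L = -13/4 (L = -(1 + (1*(5*1))*5)/8 = -(1 + (1*5)*5)/8 = -(1 + 5*5)/8 = -(1 + 25)/8 = -1/8*26 = -13/4 ≈ -3.2500)
W(d, C) = -13/4
-18*(-953 + (W(0, -5) + 26)*(-22))/(-1773 + 2049) = -18*(-953 + (-13/4 + 26)*(-22))/(-1773 + 2049) = -18*(-953 + (91/4)*(-22))/276 = -18*(-953 - 1001/2)/276 = -(-26163)/276 = -18*(-969/184) = 8721/92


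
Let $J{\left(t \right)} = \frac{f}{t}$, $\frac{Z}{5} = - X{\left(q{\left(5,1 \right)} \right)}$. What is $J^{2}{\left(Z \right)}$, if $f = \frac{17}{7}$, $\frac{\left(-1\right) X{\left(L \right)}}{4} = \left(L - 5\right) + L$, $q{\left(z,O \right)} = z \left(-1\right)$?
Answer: $\frac{289}{4410000} \approx 6.5533 \cdot 10^{-5}$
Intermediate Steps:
$q{\left(z,O \right)} = - z$
$X{\left(L \right)} = 20 - 8 L$ ($X{\left(L \right)} = - 4 \left(\left(L - 5\right) + L\right) = - 4 \left(\left(-5 + L\right) + L\right) = - 4 \left(-5 + 2 L\right) = 20 - 8 L$)
$Z = -300$ ($Z = 5 \left(- (20 - 8 \left(\left(-1\right) 5\right))\right) = 5 \left(- (20 - -40)\right) = 5 \left(- (20 + 40)\right) = 5 \left(\left(-1\right) 60\right) = 5 \left(-60\right) = -300$)
$f = \frac{17}{7}$ ($f = 17 \cdot \frac{1}{7} = \frac{17}{7} \approx 2.4286$)
$J{\left(t \right)} = \frac{17}{7 t}$
$J^{2}{\left(Z \right)} = \left(\frac{17}{7 \left(-300\right)}\right)^{2} = \left(\frac{17}{7} \left(- \frac{1}{300}\right)\right)^{2} = \left(- \frac{17}{2100}\right)^{2} = \frac{289}{4410000}$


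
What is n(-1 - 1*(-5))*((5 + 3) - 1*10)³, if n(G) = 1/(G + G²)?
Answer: -⅖ ≈ -0.40000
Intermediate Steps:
n(-1 - 1*(-5))*((5 + 3) - 1*10)³ = (1/((-1 - 1*(-5))*(1 + (-1 - 1*(-5)))))*((5 + 3) - 1*10)³ = (1/((-1 + 5)*(1 + (-1 + 5))))*(8 - 10)³ = (1/(4*(1 + 4)))*(-2)³ = ((¼)/5)*(-8) = ((¼)*(⅕))*(-8) = (1/20)*(-8) = -⅖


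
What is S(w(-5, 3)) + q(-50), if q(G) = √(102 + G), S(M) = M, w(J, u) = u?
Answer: 3 + 2*√13 ≈ 10.211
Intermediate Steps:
S(w(-5, 3)) + q(-50) = 3 + √(102 - 50) = 3 + √52 = 3 + 2*√13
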